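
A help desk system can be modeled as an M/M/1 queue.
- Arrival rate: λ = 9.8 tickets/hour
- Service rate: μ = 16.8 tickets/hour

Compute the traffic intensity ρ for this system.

Server utilization: ρ = λ/μ
ρ = 9.8/16.8 = 0.5833
The server is busy 58.33% of the time.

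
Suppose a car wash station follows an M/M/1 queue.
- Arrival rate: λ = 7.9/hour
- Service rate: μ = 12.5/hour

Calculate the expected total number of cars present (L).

ρ = λ/μ = 7.9/12.5 = 0.6320
For M/M/1: L = λ/(μ-λ)
L = 7.9/(12.5-7.9) = 7.9/4.60
L = 1.7174 cars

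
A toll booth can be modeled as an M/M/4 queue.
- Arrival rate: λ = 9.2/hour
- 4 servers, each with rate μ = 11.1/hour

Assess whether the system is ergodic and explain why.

Stability requires ρ = λ/(cμ) < 1
ρ = 9.2/(4 × 11.1) = 9.2/44.40 = 0.2072
Since 0.2072 < 1, the system is STABLE.
The servers are busy 20.72% of the time.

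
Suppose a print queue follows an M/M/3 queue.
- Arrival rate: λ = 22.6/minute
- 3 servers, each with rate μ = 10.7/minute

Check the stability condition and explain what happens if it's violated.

Stability requires ρ = λ/(cμ) < 1
ρ = 22.6/(3 × 10.7) = 22.6/32.10 = 0.7040
Since 0.7040 < 1, the system is STABLE.
The servers are busy 70.40% of the time.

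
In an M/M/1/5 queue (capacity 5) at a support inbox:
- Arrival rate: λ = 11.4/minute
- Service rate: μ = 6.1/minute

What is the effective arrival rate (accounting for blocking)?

ρ = λ/μ = 11.4/6.1 = 1.8689
P₀ = (1-ρ)/(1-ρ^(K+1)) = (1-1.8689)/(1-1.8689^6) = -0.8689/-41.6105 = 0.02088
P_K = P₀×ρ^K = 0.02088 × 1.8689^5 = 0.02088 × 22.7998 = 0.4761
λ_eff = λ(1-P_K) = 11.4 × (1 - 0.47609) = 11.4 × 0.52391 = 5.9726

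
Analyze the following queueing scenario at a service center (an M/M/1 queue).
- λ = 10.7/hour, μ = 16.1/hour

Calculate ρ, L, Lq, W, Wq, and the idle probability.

Step 1: ρ = λ/μ = 10.7/16.1 = 0.6646
Step 2: L = λ/(μ-λ) = 10.7/5.40 = 1.9815
Step 3: Lq = λ²/(μ(μ-λ)) = 114.49/(16.1×5.40) = 1.3169
Step 4: W = 1/(μ-λ) = 1/5.40 = 0.18519
Step 5: Wq = λ/(μ(μ-λ)) = 10.7/(16.1×5.40) = 0.1231
Step 6: P(0) = 1-ρ = 0.3354
Verify: L = λW = 10.7×0.18519 = 1.9815 ✔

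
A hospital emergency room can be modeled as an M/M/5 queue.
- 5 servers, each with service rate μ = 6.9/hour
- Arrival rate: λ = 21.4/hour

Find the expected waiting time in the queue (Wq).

Traffic intensity: ρ = λ/(cμ) = 21.4/(5×6.9) = 0.6203
Since ρ = 0.6203 < 1, system is stable.
Offered load a = λ/μ = cρ = 21.4/6.9 = 3.1014
P₀ = [ Σₙ₌₀^4 aⁿ/n! + a^5/(5!(1-ρ)) ]⁻¹
Σ = a^0/0! + a^1/1! + a^2/2! + a^3/3! + a^4/4! = 1.00000 + 3.10145 + 4.80949 + 4.97213 + 3.85521 = 17.7383
a^5/(5!(1-ρ)) = 286.9614/(120 × 0.37971) = 6.2978
P₀ = 1/(17.7383 + 6.2978) = 0.04160
Lq = P₀·a^5·ρ / (5!(1-ρ)²) = 0.041604 × 286.9614 × 0.62029 / (120 × 0.14418) = 0.4280
Wq = Lq/λ = 0.4280/21.4 = 0.02000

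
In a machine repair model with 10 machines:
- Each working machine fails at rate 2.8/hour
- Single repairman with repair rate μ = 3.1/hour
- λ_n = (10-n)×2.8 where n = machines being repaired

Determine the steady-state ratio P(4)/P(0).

P(4)/P(0) = ∏_{i=0}^{4-1} λ_i/μ_{i+1}
= (10-0)×2.8/3.1 × (10-1)×2.8/3.1 × (10-2)×2.8/3.1 × (10-3)×2.8/3.1
= 3354.4080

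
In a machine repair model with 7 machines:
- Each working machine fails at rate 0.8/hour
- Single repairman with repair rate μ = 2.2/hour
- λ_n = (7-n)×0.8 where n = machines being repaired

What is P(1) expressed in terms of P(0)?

P(1)/P(0) = ∏_{i=0}^{1-1} λ_i/μ_{i+1}
= (7-0)×0.8/2.2
= 2.5455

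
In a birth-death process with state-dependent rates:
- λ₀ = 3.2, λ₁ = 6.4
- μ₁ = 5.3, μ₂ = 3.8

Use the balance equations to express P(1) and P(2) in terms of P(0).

Balance equations:
State 0: λ₀P₀ = μ₁P₁ → P₁ = (λ₀/μ₁)P₀ = (3.2/5.3)P₀ = 0.6038P₀
State 1: P₂ = (λ₀λ₁)/(μ₁μ₂)P₀ = (3.2×6.4)/(5.3×3.8)P₀ = 1.0169P₀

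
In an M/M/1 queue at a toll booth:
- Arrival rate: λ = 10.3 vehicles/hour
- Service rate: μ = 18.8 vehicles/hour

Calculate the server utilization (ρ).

Server utilization: ρ = λ/μ
ρ = 10.3/18.8 = 0.5479
The server is busy 54.79% of the time.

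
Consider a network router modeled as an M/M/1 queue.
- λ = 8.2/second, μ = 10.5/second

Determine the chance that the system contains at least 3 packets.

ρ = λ/μ = 8.2/10.5 = 0.78095
P(N ≥ n) = ρⁿ
P(N ≥ 3) = 0.78095^3
P(N ≥ 3) = 0.4763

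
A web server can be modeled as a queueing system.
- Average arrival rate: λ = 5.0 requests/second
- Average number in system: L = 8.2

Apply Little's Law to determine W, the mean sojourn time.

Little's Law: L = λW, so W = L/λ
W = 8.2/5.0 = 1.6400 seconds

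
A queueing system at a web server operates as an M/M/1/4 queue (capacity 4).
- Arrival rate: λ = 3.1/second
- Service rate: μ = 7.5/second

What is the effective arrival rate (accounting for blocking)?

ρ = λ/μ = 3.1/7.5 = 0.41333
P₀ = (1-ρ)/(1-ρ^(K+1)) = (1-0.41333)/(1-0.41333^5) = 0.58667/0.98794 = 0.5938
P_K = P₀×ρ^K = 0.5938 × 0.41333^4 = 0.5938 × 0.02919 = 0.01733
λ_eff = λ(1-P_K) = 3.1 × (1 - 0.01733) = 3.1 × 0.98267 = 3.0463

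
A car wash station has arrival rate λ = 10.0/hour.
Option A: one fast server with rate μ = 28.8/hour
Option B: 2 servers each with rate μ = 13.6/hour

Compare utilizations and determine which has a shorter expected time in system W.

Option A: single server μ = 28.8 (M/M/1)
  ρ_A = 10.0/28.8 = 0.3472
  W_A = 1/(μ-λ) = 1/(28.8-10.0) = 1/18.80 = 0.05319

Option B: 2 servers μ = 13.6 (M/M/2)
  ρ_B = λ/(cμ) = 10.0/(2×13.6) = 0.3676
  Offered load a = λ/μ = cρ = 10.0/13.6 = 0.7353
  P₀ = [ Σₙ₌₀^1 aⁿ/n! + a^2/(2!(1-ρ)) ]⁻¹
  Σ = a^0/0! + a^1/1! = 1.0000 + 0.7353 = 1.7353
  a^2/(2!(1-ρ)) = 0.5407/(2 × 0.6324) = 0.4275
  P₀ = 1/(1.7353 + 0.4275) = 0.4624
  Lq = P₀·a^2·ρ / (2!(1-ρ)²) = 0.4624 × 0.5407 × 0.3676 / (2 × 0.3999) = 0.1149
  Wq_B = Lq/λ = 0.1149/10.0 = 0.01149
  W_B = Wq_B + 1/μ = 0.01149 + 0.07353 = 0.08502

Since W_A = 0.05319 < W_B = 0.08502, Option A (single fast server) has the shorter time in system.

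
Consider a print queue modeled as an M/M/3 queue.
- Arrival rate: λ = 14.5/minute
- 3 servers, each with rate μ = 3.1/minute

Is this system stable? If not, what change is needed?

Stability requires ρ = λ/(cμ) < 1
ρ = 14.5/(3 × 3.1) = 14.5/9.30 = 1.5591
Since 1.5591 ≥ 1, the system is UNSTABLE.
Need c > λ/μ = 14.5/3.1 = 4.68.
Minimum servers needed: c = 5.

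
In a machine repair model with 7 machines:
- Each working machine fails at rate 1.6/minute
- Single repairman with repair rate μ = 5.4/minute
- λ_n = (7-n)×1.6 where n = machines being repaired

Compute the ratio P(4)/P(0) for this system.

P(4)/P(0) = ∏_{i=0}^{4-1} λ_i/μ_{i+1}
= (7-0)×1.6/5.4 × (7-1)×1.6/5.4 × (7-2)×1.6/5.4 × (7-3)×1.6/5.4
= 6.4742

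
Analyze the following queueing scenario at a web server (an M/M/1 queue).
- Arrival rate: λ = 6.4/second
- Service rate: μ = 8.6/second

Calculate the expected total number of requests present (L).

ρ = λ/μ = 6.4/8.6 = 0.7442
For M/M/1: L = λ/(μ-λ)
L = 6.4/(8.6-6.4) = 6.4/2.20
L = 2.9091 requests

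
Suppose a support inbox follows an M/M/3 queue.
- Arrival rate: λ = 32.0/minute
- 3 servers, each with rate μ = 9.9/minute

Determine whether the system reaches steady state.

Stability requires ρ = λ/(cμ) < 1
ρ = 32.0/(3 × 9.9) = 32.0/29.70 = 1.0774
Since 1.0774 ≥ 1, the system is UNSTABLE.
Need c > λ/μ = 32.0/9.9 = 3.23.
Minimum servers needed: c = 4.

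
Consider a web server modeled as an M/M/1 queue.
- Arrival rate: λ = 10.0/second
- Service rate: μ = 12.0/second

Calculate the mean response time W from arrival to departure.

First, compute utilization: ρ = λ/μ = 10.0/12.0 = 0.8333
For M/M/1: W = 1/(μ-λ)
W = 1/(12.0-10.0) = 1/2.00
W = 0.5000 seconds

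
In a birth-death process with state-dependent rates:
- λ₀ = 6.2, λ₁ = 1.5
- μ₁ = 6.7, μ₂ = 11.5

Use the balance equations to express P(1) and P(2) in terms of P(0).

Balance equations:
State 0: λ₀P₀ = μ₁P₁ → P₁ = (λ₀/μ₁)P₀ = (6.2/6.7)P₀ = 0.9254P₀
State 1: P₂ = (λ₀λ₁)/(μ₁μ₂)P₀ = (6.2×1.5)/(6.7×11.5)P₀ = 0.1207P₀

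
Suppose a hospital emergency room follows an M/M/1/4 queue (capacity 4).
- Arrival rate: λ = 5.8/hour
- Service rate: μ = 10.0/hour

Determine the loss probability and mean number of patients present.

ρ = λ/μ = 5.8/10.0 = 0.5800
P₀ = (1-ρ)/(1-ρ^(K+1)) = (1-0.5800)/(1-0.5800^5) = 0.4200/0.9344 = 0.4495
P_K = P₀×ρ^K = 0.44950 × 0.5800^4 = 0.44950 × 0.11316 = 0.05087
Blocking probability P_4 = 0.05087 (5.09%)
L = ρ[1 - (K+1)ρ^K + Kρ^(K+1)] / [(1-ρ)(1-ρ^(K+1))]
L = 0.5800 × (1 - 5×0.113165 + 4×0.0656357) / ((1 - 0.5800) × (1 - 0.0656357)) = 1.0297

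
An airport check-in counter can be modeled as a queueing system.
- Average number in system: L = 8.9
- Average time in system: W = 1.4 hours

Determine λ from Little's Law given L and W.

Little's Law: L = λW, so λ = L/W
λ = 8.9/1.4 = 6.3571 passengers/hour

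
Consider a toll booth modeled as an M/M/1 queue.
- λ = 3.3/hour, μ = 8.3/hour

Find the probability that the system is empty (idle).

ρ = λ/μ = 3.3/8.3 = 0.3976
P(0) = 1 - ρ = 1 - 0.3976 = 0.6024
The server is idle 60.24% of the time.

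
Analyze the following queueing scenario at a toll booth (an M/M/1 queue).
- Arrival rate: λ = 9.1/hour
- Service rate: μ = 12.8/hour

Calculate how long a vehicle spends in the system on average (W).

First, compute utilization: ρ = λ/μ = 9.1/12.8 = 0.7109
For M/M/1: W = 1/(μ-λ)
W = 1/(12.8-9.1) = 1/3.70
W = 0.2703 hours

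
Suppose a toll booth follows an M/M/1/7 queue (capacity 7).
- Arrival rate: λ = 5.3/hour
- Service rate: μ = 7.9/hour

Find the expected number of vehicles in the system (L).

ρ = λ/μ = 5.3/7.9 = 0.67089
P₀ = (1-ρ)/(1-ρ^(K+1)) = (1-0.67089)/(1-0.67089^8) = 0.3291/0.9590 = 0.3432
P_K = P₀×ρ^K = 0.3432 × 0.67089^7 = 0.3432 × 0.06117 = 0.02099
L = ρ[1 - (K+1)ρ^K + Kρ^(K+1)] / [(1-ρ)(1-ρ^(K+1))]
L = 0.67089 × (1 - 8×0.061173 + 7×0.041040) / ((1 - 0.67089) × (1 - 0.041040)) = 1.6961 vehicles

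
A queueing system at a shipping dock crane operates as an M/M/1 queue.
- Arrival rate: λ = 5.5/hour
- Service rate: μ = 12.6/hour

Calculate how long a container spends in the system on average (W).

First, compute utilization: ρ = λ/μ = 5.5/12.6 = 0.4365
For M/M/1: W = 1/(μ-λ)
W = 1/(12.6-5.5) = 1/7.10
W = 0.1408 hours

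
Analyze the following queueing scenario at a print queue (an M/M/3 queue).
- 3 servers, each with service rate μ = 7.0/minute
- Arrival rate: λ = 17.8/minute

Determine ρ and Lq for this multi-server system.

Traffic intensity: ρ = λ/(cμ) = 17.8/(3×7.0) = 0.8476
Since ρ = 0.8476 < 1, system is stable.
Offered load a = λ/μ = cρ = 17.8/7.0 = 2.5429
P₀ = [ Σₙ₌₀^2 aⁿ/n! + a^3/(3!(1-ρ)) ]⁻¹
Σ = a^0/0! + a^1/1! + a^2/2! = 1.00000 + 2.54286 + 3.23306 = 6.7759
a^3/(3!(1-ρ)) = 16.4424/(6 × 0.152381) = 17.9839
P₀ = 1/(6.7759 + 17.9839) = 0.04039
Lq = P₀·a^3·ρ / (3!(1-ρ)²) = 0.040388 × 16.4424 × 0.84762 / (6 × 0.023220) = 4.0402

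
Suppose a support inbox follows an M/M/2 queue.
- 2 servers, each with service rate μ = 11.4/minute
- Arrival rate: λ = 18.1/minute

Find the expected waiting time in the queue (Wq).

Traffic intensity: ρ = λ/(cμ) = 18.1/(2×11.4) = 0.7939
Since ρ = 0.7939 < 1, system is stable.
Offered load a = λ/μ = cρ = 18.1/11.4 = 1.5877
P₀ = [ Σₙ₌₀^1 aⁿ/n! + a^2/(2!(1-ρ)) ]⁻¹
Σ = a^0/0! + a^1/1! = 1.0000 + 1.5877 = 2.5877
a^2/(2!(1-ρ)) = 2.52085/(2 × 0.206140) = 6.1144
P₀ = 1/(2.5877 + 6.1144) = 0.1149
Lq = P₀·a^2·ρ / (2!(1-ρ)²) = 0.114914 × 2.52085 × 0.793860 / (2 × 0.0424938) = 2.7059
Wq = Lq/λ = 2.7059/18.1 = 0.1495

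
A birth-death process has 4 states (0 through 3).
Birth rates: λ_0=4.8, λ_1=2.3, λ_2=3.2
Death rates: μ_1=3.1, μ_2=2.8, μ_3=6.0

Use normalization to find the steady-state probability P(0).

Ratios P(n)/P(0) = (λ₀···λₙ₋₁)/(μ₁···μₙ):
P(1)/P(0) = (4.8)/(3.1) = 1.5484
P(2)/P(0) = (4.8×2.3)/(3.1×2.8) = 1.2719
P(3)/P(0) = (4.8×2.3×3.2)/(3.1×2.8×6.0) = 0.6783

Normalization: ∑ P(n) = 1
P(0) × (1.0000 + 1.5484 + 1.2719 + 0.6783) = 1
P(0) × 4.4986 = 1
P(0) = 1/4.4986 = 0.2223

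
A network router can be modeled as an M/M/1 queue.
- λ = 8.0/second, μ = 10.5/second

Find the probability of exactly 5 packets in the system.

ρ = λ/μ = 8.0/10.5 = 0.7619
P(n) = (1-ρ)ρⁿ
P(5) = (1-0.7619) × 0.7619^5
P(5) = 0.23810 × 0.25674
P(5) = 0.06113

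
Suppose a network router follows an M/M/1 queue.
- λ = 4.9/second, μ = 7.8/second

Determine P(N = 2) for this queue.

ρ = λ/μ = 4.9/7.8 = 0.6282
P(n) = (1-ρ)ρⁿ
P(2) = (1-0.6282) × 0.6282^2
P(2) = 0.3718 × 0.3946
P(2) = 0.1467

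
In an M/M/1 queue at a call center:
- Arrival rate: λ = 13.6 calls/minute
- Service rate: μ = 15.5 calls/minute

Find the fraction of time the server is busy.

Server utilization: ρ = λ/μ
ρ = 13.6/15.5 = 0.8774
The server is busy 87.74% of the time.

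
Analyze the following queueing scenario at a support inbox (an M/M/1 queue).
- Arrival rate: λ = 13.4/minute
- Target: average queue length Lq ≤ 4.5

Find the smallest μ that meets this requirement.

For M/M/1: Lq = λ²/(μ(μ-λ))
Need Lq ≤ 4.5, i.e. μ(μ-λ) ≥ λ²/4.5
μ² - 13.4μ - 179.56/4.5 ≥ 0  →  μ² - 13.4μ - 39.90222 ≥ 0
Quadratic formula (positive root): μ = [λ + √(λ² + 4×39.90222)]/2
Discriminant: 179.56 + 4×39.90222 = 339.1689, √339.1689 = 18.41654
μ ≥ (13.4 + 18.41654)/2 = 15.9083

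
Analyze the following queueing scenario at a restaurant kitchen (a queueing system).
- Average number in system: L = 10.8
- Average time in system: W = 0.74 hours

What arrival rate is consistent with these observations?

Little's Law: L = λW, so λ = L/W
λ = 10.8/0.74 = 14.5946 orders/hour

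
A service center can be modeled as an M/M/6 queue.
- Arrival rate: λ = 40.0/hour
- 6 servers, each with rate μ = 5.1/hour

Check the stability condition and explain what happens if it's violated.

Stability requires ρ = λ/(cμ) < 1
ρ = 40.0/(6 × 5.1) = 40.0/30.60 = 1.3072
Since 1.3072 ≥ 1, the system is UNSTABLE.
Need c > λ/μ = 40.0/5.1 = 7.84.
Minimum servers needed: c = 8.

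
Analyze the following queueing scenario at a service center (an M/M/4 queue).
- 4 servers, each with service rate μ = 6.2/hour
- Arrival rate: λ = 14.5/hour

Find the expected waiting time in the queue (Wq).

Traffic intensity: ρ = λ/(cμ) = 14.5/(4×6.2) = 0.5847
Since ρ = 0.5847 < 1, system is stable.
Offered load a = λ/μ = cρ = 14.5/6.2 = 2.3387
P₀ = [ Σₙ₌₀^3 aⁿ/n! + a^4/(4!(1-ρ)) ]⁻¹
Σ = a^0/0! + a^1/1! + a^2/2! + a^3/3! = 1.00000 + 2.33871 + 2.73478 + 2.13195 = 8.2054
a^4/(4!(1-ρ)) = 29.9161/(24 × 0.41532) = 3.0013
P₀ = 1/(8.2054 + 3.0013) = 0.08923
Lq = P₀·a^4·ρ / (4!(1-ρ)²) = 0.08923 × 29.9161 × 0.5847 / (24 × 0.1725) = 0.3770
Wq = Lq/λ = 0.3770/14.5 = 0.02600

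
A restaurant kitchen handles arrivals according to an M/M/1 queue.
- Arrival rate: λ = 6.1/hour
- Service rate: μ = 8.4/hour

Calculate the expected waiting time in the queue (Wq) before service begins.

First, compute utilization: ρ = λ/μ = 6.1/8.4 = 0.7262
For M/M/1: Wq = λ/(μ(μ-λ))
Wq = 6.1/(8.4 × (8.4-6.1))
Wq = 6.1/(8.4 × 2.30)
Wq = 0.3157 hours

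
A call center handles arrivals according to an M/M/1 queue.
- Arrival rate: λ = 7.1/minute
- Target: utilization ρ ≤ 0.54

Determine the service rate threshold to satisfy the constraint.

ρ = λ/μ, so μ = λ/ρ
μ ≥ 7.1/0.54 = 13.1481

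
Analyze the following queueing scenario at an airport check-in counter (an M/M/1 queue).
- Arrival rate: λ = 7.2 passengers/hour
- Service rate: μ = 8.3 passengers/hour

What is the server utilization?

Server utilization: ρ = λ/μ
ρ = 7.2/8.3 = 0.8675
The server is busy 86.75% of the time.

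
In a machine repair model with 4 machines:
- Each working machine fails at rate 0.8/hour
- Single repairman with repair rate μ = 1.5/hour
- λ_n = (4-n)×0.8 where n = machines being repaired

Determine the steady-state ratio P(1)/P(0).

P(1)/P(0) = ∏_{i=0}^{1-1} λ_i/μ_{i+1}
= (4-0)×0.8/1.5
= 2.1333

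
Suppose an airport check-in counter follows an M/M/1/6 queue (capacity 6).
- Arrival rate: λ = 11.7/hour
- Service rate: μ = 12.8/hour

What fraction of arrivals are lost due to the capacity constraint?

ρ = λ/μ = 11.7/12.8 = 0.91406
P₀ = (1-ρ)/(1-ρ^(K+1)) = (1-0.91406)/(1-0.91406^7) = 0.08594/0.4669 = 0.1841
P_K = P₀×ρ^K = 0.1841 × 0.91406^6 = 0.1841 × 0.5832 = 0.1074
Blocking probability = 10.74%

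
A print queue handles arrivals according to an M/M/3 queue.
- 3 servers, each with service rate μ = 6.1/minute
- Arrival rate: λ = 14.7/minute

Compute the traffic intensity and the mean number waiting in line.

Traffic intensity: ρ = λ/(cμ) = 14.7/(3×6.1) = 0.8033
Since ρ = 0.8033 < 1, system is stable.
Offered load a = λ/μ = cρ = 14.7/6.1 = 2.4098
P₀ = [ Σₙ₌₀^2 aⁿ/n! + a^3/(3!(1-ρ)) ]⁻¹
Σ = a^0/0! + a^1/1! + a^2/2! = 1.0000 + 2.4098 + 2.9037 = 6.3135
a^3/(3!(1-ρ)) = 13.9947/(6 × 0.196721) = 11.8566
P₀ = 1/(6.3135 + 11.8566) = 0.05504
Lq = P₀·a^3·ρ / (3!(1-ρ)²) = 0.0550355 × 13.9947 × 0.803279 / (6 × 0.0386993) = 2.6645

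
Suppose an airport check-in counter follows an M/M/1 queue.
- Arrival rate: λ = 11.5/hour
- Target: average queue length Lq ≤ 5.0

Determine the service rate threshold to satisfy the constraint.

For M/M/1: Lq = λ²/(μ(μ-λ))
Need Lq ≤ 5.0, i.e. μ(μ-λ) ≥ λ²/5.0
μ² - 11.5μ - 132.25/5.0 ≥ 0  →  μ² - 11.5μ - 26.4500 ≥ 0
Quadratic formula (positive root): μ = [λ + √(λ² + 4×26.4500)]/2
Discriminant: 132.25 + 4×26.4500 = 238.0500, √238.0500 = 15.4289
μ ≥ (11.5 + 15.4289)/2 = 13.4644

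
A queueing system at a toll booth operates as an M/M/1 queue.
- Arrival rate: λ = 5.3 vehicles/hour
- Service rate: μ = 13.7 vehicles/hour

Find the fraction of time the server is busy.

Server utilization: ρ = λ/μ
ρ = 5.3/13.7 = 0.3869
The server is busy 38.69% of the time.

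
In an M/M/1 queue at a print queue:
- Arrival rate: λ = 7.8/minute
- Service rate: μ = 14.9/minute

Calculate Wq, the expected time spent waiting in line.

First, compute utilization: ρ = λ/μ = 7.8/14.9 = 0.5235
For M/M/1: Wq = λ/(μ(μ-λ))
Wq = 7.8/(14.9 × (14.9-7.8))
Wq = 7.8/(14.9 × 7.10)
Wq = 0.07373 minutes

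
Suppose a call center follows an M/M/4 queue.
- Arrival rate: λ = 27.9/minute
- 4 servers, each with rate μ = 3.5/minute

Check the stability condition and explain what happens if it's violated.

Stability requires ρ = λ/(cμ) < 1
ρ = 27.9/(4 × 3.5) = 27.9/14.00 = 1.9929
Since 1.9929 ≥ 1, the system is UNSTABLE.
Need c > λ/μ = 27.9/3.5 = 7.97.
Minimum servers needed: c = 8.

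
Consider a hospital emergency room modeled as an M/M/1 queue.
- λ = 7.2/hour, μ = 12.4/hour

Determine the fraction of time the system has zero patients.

ρ = λ/μ = 7.2/12.4 = 0.5806
P(0) = 1 - ρ = 1 - 0.5806 = 0.4194
The server is idle 41.94% of the time.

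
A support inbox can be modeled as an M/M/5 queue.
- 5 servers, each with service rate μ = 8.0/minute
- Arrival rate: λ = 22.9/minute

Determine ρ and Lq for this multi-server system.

Traffic intensity: ρ = λ/(cμ) = 22.9/(5×8.0) = 0.5725
Since ρ = 0.5725 < 1, system is stable.
Offered load a = λ/μ = cρ = 22.9/8.0 = 2.8625
P₀ = [ Σₙ₌₀^4 aⁿ/n! + a^5/(5!(1-ρ)) ]⁻¹
Σ = a^0/0! + a^1/1! + a^2/2! + a^3/3! + a^4/4! = 1.00000 + 2.86250 + 4.09695 + 3.90918 + 2.79750 = 14.6661
a^5/(5!(1-ρ)) = 192.1885/(120 × 0.4275) = 3.7464
P₀ = 1/(14.6661 + 3.7464) = 0.05431
Lq = P₀·a^5·ρ / (5!(1-ρ)²) = 0.054311 × 192.1885 × 0.57250 / (120 × 0.18276) = 0.2725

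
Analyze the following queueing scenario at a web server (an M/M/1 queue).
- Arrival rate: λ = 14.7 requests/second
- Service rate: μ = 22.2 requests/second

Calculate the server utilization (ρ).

Server utilization: ρ = λ/μ
ρ = 14.7/22.2 = 0.6622
The server is busy 66.22% of the time.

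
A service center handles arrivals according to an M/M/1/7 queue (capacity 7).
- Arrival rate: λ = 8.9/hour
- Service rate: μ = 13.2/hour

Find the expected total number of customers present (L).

ρ = λ/μ = 8.9/13.2 = 0.67424
P₀ = (1-ρ)/(1-ρ^(K+1)) = (1-0.67424)/(1-0.67424^8) = 0.3258/0.9573 = 0.3403
P_K = P₀×ρ^K = 0.340293 × 0.67424^7 = 0.340293 × 0.0633434 = 0.02156
L = ρ[1 - (K+1)ρ^K + Kρ^(K+1)] / [(1-ρ)(1-ρ^(K+1))]
L = 0.67424 × (1 - 8×0.063343 + 7×0.042709) / ((1 - 0.67424) × (1 - 0.042709)) = 1.7128 customers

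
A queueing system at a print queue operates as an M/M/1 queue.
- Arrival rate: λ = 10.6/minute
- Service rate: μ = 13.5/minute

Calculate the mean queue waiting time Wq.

First, compute utilization: ρ = λ/μ = 10.6/13.5 = 0.7852
For M/M/1: Wq = λ/(μ(μ-λ))
Wq = 10.6/(13.5 × (13.5-10.6))
Wq = 10.6/(13.5 × 2.90)
Wq = 0.2708 minutes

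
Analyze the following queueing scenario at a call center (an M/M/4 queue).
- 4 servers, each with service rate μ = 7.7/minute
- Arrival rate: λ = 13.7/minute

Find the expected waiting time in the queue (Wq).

Traffic intensity: ρ = λ/(cμ) = 13.7/(4×7.7) = 0.4448
Since ρ = 0.4448 < 1, system is stable.
Offered load a = λ/μ = cρ = 13.7/7.7 = 1.7792
P₀ = [ Σₙ₌₀^3 aⁿ/n! + a^4/(4!(1-ρ)) ]⁻¹
Σ = a^0/0! + a^1/1! + a^2/2! + a^3/3! = 1.00000 + 1.77922 + 1.58281 + 0.938725 = 5.3008
a^4/(4!(1-ρ)) = 10.0212/(24 × 0.5552) = 0.7521
P₀ = 1/(5.3008 + 0.7521) = 0.1652
Lq = P₀·a^4·ρ / (4!(1-ρ)²) = 0.1652 × 10.0212 × 0.4448 / (24 × 0.3082) = 0.09955
Wq = Lq/λ = 0.09955/13.7 = 0.007266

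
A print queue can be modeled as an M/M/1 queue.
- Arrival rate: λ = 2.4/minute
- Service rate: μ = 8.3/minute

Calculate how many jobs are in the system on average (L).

ρ = λ/μ = 2.4/8.3 = 0.2892
For M/M/1: L = λ/(μ-λ)
L = 2.4/(8.3-2.4) = 2.4/5.90
L = 0.4068 jobs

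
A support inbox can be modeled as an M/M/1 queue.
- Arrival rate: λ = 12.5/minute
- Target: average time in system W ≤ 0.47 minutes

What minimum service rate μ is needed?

For M/M/1: W = 1/(μ-λ)
Need W ≤ 0.47, so 1/(μ-λ) ≤ 0.47
μ - λ ≥ 1/0.47 = 2.1277
μ ≥ 12.5 + 2.1277 = 14.6277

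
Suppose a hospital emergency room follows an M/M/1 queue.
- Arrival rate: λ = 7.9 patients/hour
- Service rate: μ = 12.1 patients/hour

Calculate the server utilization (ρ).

Server utilization: ρ = λ/μ
ρ = 7.9/12.1 = 0.6529
The server is busy 65.29% of the time.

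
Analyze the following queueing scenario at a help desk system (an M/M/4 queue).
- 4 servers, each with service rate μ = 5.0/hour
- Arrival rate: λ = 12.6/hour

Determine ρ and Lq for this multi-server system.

Traffic intensity: ρ = λ/(cμ) = 12.6/(4×5.0) = 0.6300
Since ρ = 0.6300 < 1, system is stable.
Offered load a = λ/μ = cρ = 12.6/5.0 = 2.5200
P₀ = [ Σₙ₌₀^3 aⁿ/n! + a^4/(4!(1-ρ)) ]⁻¹
Σ = a^0/0! + a^1/1! + a^2/2! + a^3/3! = 1.0000 + 2.5200 + 3.1752 + 2.6672 = 9.3624
a^4/(4!(1-ρ)) = 40.3276/(24 × 0.3700) = 4.5414
P₀ = 1/(9.3624 + 4.5414) = 0.07192
Lq = P₀·a^4·ρ / (4!(1-ρ)²) = 0.071923 × 40.3276 × 0.63000 / (24 × 0.13690) = 0.5562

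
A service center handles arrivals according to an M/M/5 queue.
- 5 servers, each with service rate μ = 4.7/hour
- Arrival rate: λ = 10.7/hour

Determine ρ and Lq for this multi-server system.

Traffic intensity: ρ = λ/(cμ) = 10.7/(5×4.7) = 0.4553
Since ρ = 0.4553 < 1, system is stable.
Offered load a = λ/μ = cρ = 10.7/4.7 = 2.2766
P₀ = [ Σₙ₌₀^4 aⁿ/n! + a^5/(5!(1-ρ)) ]⁻¹
Σ = a^0/0! + a^1/1! + a^2/2! + a^3/3! + a^4/4! = 1.0000 + 2.2766 + 2.5914 + 1.9666 + 1.1193 = 8.9539
a^5/(5!(1-ρ)) = 61.1547/(120 × 0.5447) = 0.9356
P₀ = 1/(8.9539 + 0.9356) = 0.1011
Lq = P₀·a^5·ρ / (5!(1-ρ)²) = 0.10112 × 61.1547 × 0.45532 / (120 × 0.29668) = 0.07909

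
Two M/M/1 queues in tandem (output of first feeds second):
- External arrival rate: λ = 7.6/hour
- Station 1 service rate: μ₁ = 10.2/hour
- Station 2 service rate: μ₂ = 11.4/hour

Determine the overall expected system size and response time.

By Jackson's theorem, each station behaves as independent M/M/1.
Station 1: ρ₁ = 7.6/10.2 = 0.7451, L₁ = ρ₁/(1-ρ₁) = λ/(μ₁-λ) = 7.6/2.60 = 2.9231
Station 2: ρ₂ = 7.6/11.4 = 0.6667, L₂ = ρ₂/(1-ρ₂) = λ/(μ₂-λ) = 7.6/3.80 = 2.0000
Total: L = L₁ + L₂ = 2.9231 + 2.0000 = 4.9231
W = L/λ = 4.9231/7.6 = 0.6478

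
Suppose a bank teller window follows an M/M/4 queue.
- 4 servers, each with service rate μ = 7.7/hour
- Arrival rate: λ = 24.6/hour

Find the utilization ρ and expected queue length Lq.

Traffic intensity: ρ = λ/(cμ) = 24.6/(4×7.7) = 0.7987
Since ρ = 0.7987 < 1, system is stable.
Offered load a = λ/μ = cρ = 24.6/7.7 = 3.1948
P₀ = [ Σₙ₌₀^3 aⁿ/n! + a^4/(4!(1-ρ)) ]⁻¹
Σ = a^0/0! + a^1/1! + a^2/2! + a^3/3! = 1.0000 + 3.1948 + 5.1034 + 5.4348 = 14.7330
a^4/(4!(1-ρ)) = 104.1784/(24 × 0.201299) = 21.5638
P₀ = 1/(14.7330 + 21.5638) = 0.02755
Lq = P₀·a^4·ρ / (4!(1-ρ)²) = 0.02755 × 104.1784 × 0.7987 / (24 × 0.04052) = 2.3572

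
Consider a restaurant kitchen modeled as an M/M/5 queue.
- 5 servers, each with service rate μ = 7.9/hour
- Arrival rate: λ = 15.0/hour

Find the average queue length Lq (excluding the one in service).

Traffic intensity: ρ = λ/(cμ) = 15.0/(5×7.9) = 0.3797
Since ρ = 0.3797 < 1, system is stable.
Offered load a = λ/μ = cρ = 15.0/7.9 = 1.8987
P₀ = [ Σₙ₌₀^4 aⁿ/n! + a^5/(5!(1-ρ)) ]⁻¹
Σ = a^0/0! + a^1/1! + a^2/2! + a^3/3! + a^4/4! = 1.0000 + 1.8987 + 1.8026 + 1.1409 + 0.5416 = 6.3838
a^5/(5!(1-ρ)) = 24.6786/(120 × 0.62025) = 0.3316
P₀ = 1/(6.3838 + 0.3316) = 0.1489
Lq = P₀·a^5·ρ / (5!(1-ρ)²) = 0.14891 × 24.6786 × 0.37975 / (120 × 0.38471) = 0.03023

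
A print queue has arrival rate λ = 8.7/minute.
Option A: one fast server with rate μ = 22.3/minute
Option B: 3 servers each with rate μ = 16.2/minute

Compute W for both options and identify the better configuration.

Option A: single server μ = 22.3 (M/M/1)
  ρ_A = 8.7/22.3 = 0.3901
  W_A = 1/(μ-λ) = 1/(22.3-8.7) = 1/13.60 = 0.07353

Option B: 3 servers μ = 16.2 (M/M/3)
  ρ_B = λ/(cμ) = 8.7/(3×16.2) = 0.1790
  Offered load a = λ/μ = cρ = 8.7/16.2 = 0.5370
  P₀ = [ Σₙ₌₀^2 aⁿ/n! + a^3/(3!(1-ρ)) ]⁻¹
  Σ = a^0/0! + a^1/1! + a^2/2! = 1.0000 + 0.5370 + 0.1442 = 1.6812
  a^3/(3!(1-ρ)) = 0.15489/(6 × 0.82099) = 0.03144
  P₀ = 1/(1.6812 + 0.03144) = 0.5839
  Lq = P₀·a^3·ρ / (3!(1-ρ)²) = 0.5839 × 0.1549 × 0.1790 / (6 × 0.6740) = 0.004003
  Wq_B = Lq/λ = 0.004003/8.7 = 0.0004601
  W_B = Wq_B + 1/μ = 0.0004601 + 0.06173 = 0.06219

Since W_B = 0.06219 < W_A = 0.07353, Option B (multiple servers) has the shorter time in system.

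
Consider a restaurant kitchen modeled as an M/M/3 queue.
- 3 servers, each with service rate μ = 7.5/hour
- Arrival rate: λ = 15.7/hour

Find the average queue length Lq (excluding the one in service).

Traffic intensity: ρ = λ/(cμ) = 15.7/(3×7.5) = 0.6978
Since ρ = 0.6978 < 1, system is stable.
Offered load a = λ/μ = cρ = 15.7/7.5 = 2.0933
P₀ = [ Σₙ₌₀^2 aⁿ/n! + a^3/(3!(1-ρ)) ]⁻¹
Σ = a^0/0! + a^1/1! + a^2/2! = 1.000000 + 2.093333 + 2.191022 = 5.2844
a^3/(3!(1-ρ)) = 9.1731/(6 × 0.30222) = 5.0587
P₀ = 1/(5.2844 + 5.0587) = 0.09668
Lq = P₀·a^3·ρ / (3!(1-ρ)²) = 0.09668 × 9.1731 × 0.6978 / (6 × 0.09134) = 1.1292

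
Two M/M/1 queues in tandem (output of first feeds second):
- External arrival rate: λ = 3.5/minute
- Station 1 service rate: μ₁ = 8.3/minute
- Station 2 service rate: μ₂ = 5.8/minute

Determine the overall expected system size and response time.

By Jackson's theorem, each station behaves as independent M/M/1.
Station 1: ρ₁ = 3.5/8.3 = 0.4217, L₁ = ρ₁/(1-ρ₁) = λ/(μ₁-λ) = 3.5/4.80 = 0.7292
Station 2: ρ₂ = 3.5/5.8 = 0.6034, L₂ = ρ₂/(1-ρ₂) = λ/(μ₂-λ) = 3.5/2.30 = 1.5217
Total: L = L₁ + L₂ = 0.7292 + 1.5217 = 2.2509
W = L/λ = 2.2509/3.5 = 0.6431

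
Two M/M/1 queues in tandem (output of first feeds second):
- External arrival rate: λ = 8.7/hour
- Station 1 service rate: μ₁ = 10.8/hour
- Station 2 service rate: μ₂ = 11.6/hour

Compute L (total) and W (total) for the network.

By Jackson's theorem, each station behaves as independent M/M/1.
Station 1: ρ₁ = 8.7/10.8 = 0.8056, L₁ = ρ₁/(1-ρ₁) = λ/(μ₁-λ) = 8.7/2.10 = 4.1429
Station 2: ρ₂ = 8.7/11.6 = 0.7500, L₂ = ρ₂/(1-ρ₂) = λ/(μ₂-λ) = 8.7/2.90 = 3.0000
Total: L = L₁ + L₂ = 4.1429 + 3.0000 = 7.1429
W = L/λ = 7.1429/8.7 = 0.8210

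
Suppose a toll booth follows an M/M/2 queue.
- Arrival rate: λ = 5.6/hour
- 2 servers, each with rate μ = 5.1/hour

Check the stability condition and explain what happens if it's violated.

Stability requires ρ = λ/(cμ) < 1
ρ = 5.6/(2 × 5.1) = 5.6/10.20 = 0.5490
Since 0.5490 < 1, the system is STABLE.
The servers are busy 54.90% of the time.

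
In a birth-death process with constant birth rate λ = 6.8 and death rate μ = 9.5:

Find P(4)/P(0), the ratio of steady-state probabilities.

For constant rates: P(n)/P(0) = (λ/μ)^n
P(4)/P(0) = (6.8/9.5)^4 = 0.7158^4 = 0.2625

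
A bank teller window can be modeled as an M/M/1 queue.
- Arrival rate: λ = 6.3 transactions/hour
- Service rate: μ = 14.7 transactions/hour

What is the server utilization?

Server utilization: ρ = λ/μ
ρ = 6.3/14.7 = 0.4286
The server is busy 42.86% of the time.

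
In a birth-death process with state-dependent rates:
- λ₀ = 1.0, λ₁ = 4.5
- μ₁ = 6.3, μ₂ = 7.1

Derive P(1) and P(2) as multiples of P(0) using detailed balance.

Balance equations:
State 0: λ₀P₀ = μ₁P₁ → P₁ = (λ₀/μ₁)P₀ = (1.0/6.3)P₀ = 0.1587P₀
State 1: P₂ = (λ₀λ₁)/(μ₁μ₂)P₀ = (1.0×4.5)/(6.3×7.1)P₀ = 0.1006P₀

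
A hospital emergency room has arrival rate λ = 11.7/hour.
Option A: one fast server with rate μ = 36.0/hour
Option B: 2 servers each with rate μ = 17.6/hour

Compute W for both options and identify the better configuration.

Option A: single server μ = 36.0 (M/M/1)
  ρ_A = 11.7/36.0 = 0.3250
  W_A = 1/(μ-λ) = 1/(36.0-11.7) = 1/24.30 = 0.04115

Option B: 2 servers μ = 17.6 (M/M/2)
  ρ_B = λ/(cμ) = 11.7/(2×17.6) = 0.3324
  Offered load a = λ/μ = cρ = 11.7/17.6 = 0.6648
  P₀ = [ Σₙ₌₀^1 aⁿ/n! + a^2/(2!(1-ρ)) ]⁻¹
  Σ = a^0/0! + a^1/1! = 1.0000 + 0.6648 = 1.6648
  a^2/(2!(1-ρ)) = 0.4419/(2 × 0.6676) = 0.3310
  P₀ = 1/(1.6648 + 0.3310) = 0.5011
  Lq = P₀·a^2·ρ / (2!(1-ρ)²) = 0.5011 × 0.4419 × 0.3324 / (2 × 0.4457) = 0.08257
  Wq_B = Lq/λ = 0.08257/11.7 = 0.007057
  W_B = Wq_B + 1/μ = 0.007057 + 0.05682 = 0.06388

Since W_A = 0.04115 < W_B = 0.06388, Option A (single fast server) has the shorter time in system.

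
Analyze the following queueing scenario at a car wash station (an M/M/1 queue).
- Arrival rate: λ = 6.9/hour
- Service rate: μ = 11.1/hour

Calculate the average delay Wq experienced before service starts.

First, compute utilization: ρ = λ/μ = 6.9/11.1 = 0.6216
For M/M/1: Wq = λ/(μ(μ-λ))
Wq = 6.9/(11.1 × (11.1-6.9))
Wq = 6.9/(11.1 × 4.20)
Wq = 0.1480 hours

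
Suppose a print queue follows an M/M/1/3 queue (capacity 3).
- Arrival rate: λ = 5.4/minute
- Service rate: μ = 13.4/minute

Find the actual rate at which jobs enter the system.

ρ = λ/μ = 5.4/13.4 = 0.4030
P₀ = (1-ρ)/(1-ρ^(K+1)) = (1-0.4030)/(1-0.4030^4) = 0.5970/0.9736 = 0.6132
P_K = P₀×ρ^K = 0.6132 × 0.4030^3 = 0.6132 × 0.06545 = 0.04013
λ_eff = λ(1-P_K) = 5.4 × (1 - 0.04013) = 5.4 × 0.95987 = 5.1833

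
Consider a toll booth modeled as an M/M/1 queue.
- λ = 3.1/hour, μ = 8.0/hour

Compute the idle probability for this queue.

ρ = λ/μ = 3.1/8.0 = 0.3875
P(0) = 1 - ρ = 1 - 0.3875 = 0.6125
The server is idle 61.25% of the time.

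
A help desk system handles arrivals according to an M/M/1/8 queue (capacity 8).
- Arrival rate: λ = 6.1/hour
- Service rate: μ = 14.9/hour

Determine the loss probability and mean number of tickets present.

ρ = λ/μ = 6.1/14.9 = 0.4094
P₀ = (1-ρ)/(1-ρ^(K+1)) = (1-0.4094)/(1-0.4094^9) = 0.5906/0.9997 = 0.5908
P_K = P₀×ρ^K = 0.59079 × 0.4094^8 = 0.59079 × 0.00078919 = 0.0004662
Blocking probability P_8 = 0.0004662 (0.04662%)
L = ρ[1 - (K+1)ρ^K + Kρ^(K+1)] / [(1-ρ)(1-ρ^(K+1))]
L = 0.4094 × (1 - 9×0.0007892 + 8×0.0003231) / ((1 - 0.4094) × (1 - 0.0003231)) = 0.6903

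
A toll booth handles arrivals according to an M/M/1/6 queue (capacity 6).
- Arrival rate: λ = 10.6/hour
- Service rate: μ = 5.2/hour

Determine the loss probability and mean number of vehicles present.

ρ = λ/μ = 10.6/5.2 = 2.03846
P₀ = (1-ρ)/(1-ρ^(K+1)) = (1-2.03846)/(1-2.03846^7) = -1.0385/-145.2566 = 0.007149
P_K = P₀×ρ^K = 0.007149 × 2.03846^6 = 0.007149 × 71.7486 = 0.5129
Blocking probability P_6 = 0.5129 (51.29%)
L = ρ[1 - (K+1)ρ^K + Kρ^(K+1)] / [(1-ρ)(1-ρ^(K+1))]
L = 2.03846 × (1 - 7×71.7486 + 6×146.2566) / ((1 - 2.03846) × (1 - 146.2566)) = 5.0852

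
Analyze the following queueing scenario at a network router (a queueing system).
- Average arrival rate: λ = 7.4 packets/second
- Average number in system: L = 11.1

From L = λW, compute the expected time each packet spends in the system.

Little's Law: L = λW, so W = L/λ
W = 11.1/7.4 = 1.5000 seconds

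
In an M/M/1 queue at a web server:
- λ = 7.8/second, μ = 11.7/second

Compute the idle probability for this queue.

ρ = λ/μ = 7.8/11.7 = 0.6667
P(0) = 1 - ρ = 1 - 0.6667 = 0.3333
The server is idle 33.33% of the time.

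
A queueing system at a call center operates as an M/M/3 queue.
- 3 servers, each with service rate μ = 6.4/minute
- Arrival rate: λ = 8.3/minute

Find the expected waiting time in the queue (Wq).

Traffic intensity: ρ = λ/(cμ) = 8.3/(3×6.4) = 0.4323
Since ρ = 0.4323 < 1, system is stable.
Offered load a = λ/μ = cρ = 8.3/6.4 = 1.2969
P₀ = [ Σₙ₌₀^2 aⁿ/n! + a^3/(3!(1-ρ)) ]⁻¹
Σ = a^0/0! + a^1/1! + a^2/2! = 1.0000 + 1.2969 + 0.8409 = 3.1378
a^3/(3!(1-ρ)) = 2.1812/(6 × 0.5677) = 0.6404
P₀ = 1/(3.1378 + 0.6404) = 0.2647
Lq = P₀·a^3·ρ / (3!(1-ρ)²) = 0.2647 × 2.1812 × 0.4323 / (6 × 0.3223) = 0.1291
Wq = Lq/λ = 0.1291/8.3 = 0.01555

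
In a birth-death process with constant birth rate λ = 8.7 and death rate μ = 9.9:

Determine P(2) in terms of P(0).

For constant rates: P(n)/P(0) = (λ/μ)^n
P(2)/P(0) = (8.7/9.9)^2 = 0.8788^2 = 0.7723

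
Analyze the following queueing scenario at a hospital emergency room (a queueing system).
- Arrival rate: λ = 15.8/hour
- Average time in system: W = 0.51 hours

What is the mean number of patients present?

Little's Law: L = λW
L = 15.8 × 0.51 = 8.0580 patients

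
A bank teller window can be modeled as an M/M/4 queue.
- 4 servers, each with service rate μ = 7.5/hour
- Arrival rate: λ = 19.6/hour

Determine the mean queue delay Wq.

Traffic intensity: ρ = λ/(cμ) = 19.6/(4×7.5) = 0.6533
Since ρ = 0.6533 < 1, system is stable.
Offered load a = λ/μ = cρ = 19.6/7.5 = 2.6133
P₀ = [ Σₙ₌₀^3 aⁿ/n! + a^4/(4!(1-ρ)) ]⁻¹
Σ = a^0/0! + a^1/1! + a^2/2! + a^3/3! = 1.0000 + 2.6133 + 3.4148 + 2.9746 = 10.0027
a^4/(4!(1-ρ)) = 46.6422/(24 × 0.34667) = 5.6060
P₀ = 1/(10.0027 + 5.6060) = 0.06407
Lq = P₀·a^4·ρ / (4!(1-ρ)²) = 0.064067 × 46.6422 × 0.65333 / (24 × 0.12018) = 0.6769
Wq = Lq/λ = 0.67688/19.6 = 0.03453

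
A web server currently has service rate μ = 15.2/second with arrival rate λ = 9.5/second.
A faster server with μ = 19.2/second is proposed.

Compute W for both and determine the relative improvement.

System 1: ρ₁ = 9.5/15.2 = 0.6250, W₁ = 1/(15.2-9.5) = 0.17544
System 2: ρ₂ = 9.5/19.2 = 0.4948, W₂ = 1/(19.2-9.5) = 0.10309
Improvement: (W₁-W₂)/W₁ = (0.17544-0.10309)/0.17544 = 41.24%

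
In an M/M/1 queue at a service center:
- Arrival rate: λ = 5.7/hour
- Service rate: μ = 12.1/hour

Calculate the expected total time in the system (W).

First, compute utilization: ρ = λ/μ = 5.7/12.1 = 0.4711
For M/M/1: W = 1/(μ-λ)
W = 1/(12.1-5.7) = 1/6.40
W = 0.1562 hours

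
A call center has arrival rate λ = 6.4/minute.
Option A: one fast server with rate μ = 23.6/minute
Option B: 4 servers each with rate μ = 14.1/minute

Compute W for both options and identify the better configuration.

Option A: single server μ = 23.6 (M/M/1)
  ρ_A = 6.4/23.6 = 0.2712
  W_A = 1/(μ-λ) = 1/(23.6-6.4) = 1/17.20 = 0.05814

Option B: 4 servers μ = 14.1 (M/M/4)
  ρ_B = λ/(cμ) = 6.4/(4×14.1) = 0.1135
  Offered load a = λ/μ = cρ = 6.4/14.1 = 0.4539
  P₀ = [ Σₙ₌₀^3 aⁿ/n! + a^4/(4!(1-ρ)) ]⁻¹
  Σ = a^0/0! + a^1/1! + a^2/2! + a^3/3! = 1.0000 + 0.4539 + 0.1030 + 0.01559 = 1.5725
  a^4/(4!(1-ρ)) = 0.04245/(24 × 0.8865) = 0.001995
  P₀ = 1/(1.5725 + 0.001995) = 0.6351
  Lq = P₀·a^4·ρ / (4!(1-ρ)²) = 0.6351 × 0.04245 × 0.1135 / (24 × 0.7859) = 0.0001622
  Wq_B = Lq/λ = 0.0001622/6.4 = 0.00002534
  W_B = Wq_B + 1/μ = 0.00002534 + 0.07092 = 0.07095

Since W_A = 0.05814 < W_B = 0.07095, Option A (single fast server) has the shorter time in system.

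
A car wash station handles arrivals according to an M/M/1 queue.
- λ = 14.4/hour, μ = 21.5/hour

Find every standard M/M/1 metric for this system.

Step 1: ρ = λ/μ = 14.4/21.5 = 0.6698
Step 2: L = λ/(μ-λ) = 14.4/7.10 = 2.0282
Step 3: Lq = λ²/(μ(μ-λ)) = 207.36/(21.5×7.10) = 1.3584
Step 4: W = 1/(μ-λ) = 1/7.10 = 0.14085
Step 5: Wq = λ/(μ(μ-λ)) = 14.4/(21.5×7.10) = 0.09433
Step 6: P(0) = 1-ρ = 0.3302
Verify: L = λW = 14.4×0.14085 = 2.0282 ✔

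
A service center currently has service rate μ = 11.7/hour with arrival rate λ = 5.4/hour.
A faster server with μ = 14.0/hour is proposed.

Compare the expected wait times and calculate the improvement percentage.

System 1: ρ₁ = 5.4/11.7 = 0.4615, W₁ = 1/(11.7-5.4) = 0.15873
System 2: ρ₂ = 5.4/14.0 = 0.3857, W₂ = 1/(14.0-5.4) = 0.11628
Improvement: (W₁-W₂)/W₁ = (0.15873-0.11628)/0.15873 = 26.74%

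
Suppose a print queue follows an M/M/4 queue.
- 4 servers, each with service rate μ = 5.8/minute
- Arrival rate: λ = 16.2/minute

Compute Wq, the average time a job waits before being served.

Traffic intensity: ρ = λ/(cμ) = 16.2/(4×5.8) = 0.6983
Since ρ = 0.6983 < 1, system is stable.
Offered load a = λ/μ = cρ = 16.2/5.8 = 2.7931
P₀ = [ Σₙ₌₀^3 aⁿ/n! + a^4/(4!(1-ρ)) ]⁻¹
Σ = a^0/0! + a^1/1! + a^2/2! + a^3/3! = 1.0000 + 2.7931 + 3.9007 + 3.6317 = 11.3255
a^4/(4!(1-ρ)) = 60.8623/(24 × 0.301724) = 8.4048
P₀ = 1/(11.3255 + 8.4048) = 0.05068
Lq = P₀·a^4·ρ / (4!(1-ρ)²) = 0.05068 × 60.8623 × 0.6983 / (24 × 0.09104) = 0.9858
Wq = Lq/λ = 0.9858/16.2 = 0.06085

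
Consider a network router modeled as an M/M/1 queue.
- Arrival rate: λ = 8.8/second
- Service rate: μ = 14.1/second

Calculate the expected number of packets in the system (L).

ρ = λ/μ = 8.8/14.1 = 0.6241
For M/M/1: L = λ/(μ-λ)
L = 8.8/(14.1-8.8) = 8.8/5.30
L = 1.6604 packets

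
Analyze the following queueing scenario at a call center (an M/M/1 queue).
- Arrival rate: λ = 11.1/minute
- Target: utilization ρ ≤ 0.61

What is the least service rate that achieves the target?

ρ = λ/μ, so μ = λ/ρ
μ ≥ 11.1/0.61 = 18.1967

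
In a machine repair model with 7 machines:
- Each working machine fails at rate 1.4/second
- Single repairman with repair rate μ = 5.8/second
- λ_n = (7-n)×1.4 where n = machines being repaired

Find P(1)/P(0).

P(1)/P(0) = ∏_{i=0}^{1-1} λ_i/μ_{i+1}
= (7-0)×1.4/5.8
= 1.6897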